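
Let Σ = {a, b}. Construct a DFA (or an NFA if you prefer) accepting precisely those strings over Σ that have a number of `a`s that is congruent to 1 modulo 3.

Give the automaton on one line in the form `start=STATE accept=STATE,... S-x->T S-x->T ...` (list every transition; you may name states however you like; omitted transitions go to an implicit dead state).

The only thing that matters is how many `a`s have appeared, reduced mod 3. Use one state per residue: q0 for 0, …, q2 for 2. Reading `a` moves to the next residue; anything else stays put. q1 is accepting.
        a   b  
>  q0   q1  q0 
 * q1   q2  q1 
   q2   q0  q2 
(> = start, * = accepting)

start=q0 accept=q1 q0-a->q1 q0-b->q0 q1-a->q2 q1-b->q1 q2-a->q0 q2-b->q2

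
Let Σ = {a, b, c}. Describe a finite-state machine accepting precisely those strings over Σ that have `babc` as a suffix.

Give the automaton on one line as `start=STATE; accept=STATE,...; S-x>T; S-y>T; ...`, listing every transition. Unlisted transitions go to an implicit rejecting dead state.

Let each state record the length of the longest suffix of the input read so far that is also a prefix of `babc`. q1 means the last symbol is `b`; q2 means the last 2 symbols are `ba`; q3 means the last 3 symbols are `bab`; q4 means the last 4 symbols are `babc`. Accept only at q4, where the string currently ends in `babc`.
A 5-state machine:
        a   b   c  
>  q0   q0  q1  q0 
   q1   q2  q1  q0 
   q2   q0  q3  q0 
   q3   q2  q1  q4 
 * q4   q0  q1  q0 
(> = start, * = accepting)

start=q0; accept=q4; q0-a>q0; q0-b>q1; q0-c>q0; q1-a>q2; q1-b>q1; q1-c>q0; q2-a>q0; q2-b>q3; q2-c>q0; q3-a>q2; q3-b>q1; q3-c>q4; q4-a>q0; q4-b>q1; q4-c>q0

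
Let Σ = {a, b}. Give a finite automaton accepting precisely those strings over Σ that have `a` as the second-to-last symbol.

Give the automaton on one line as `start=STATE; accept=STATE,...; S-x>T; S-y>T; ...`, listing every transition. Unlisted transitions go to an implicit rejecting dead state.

A DFA must remember the last 2 symbols (since which symbol is second-to-last isn't known until the input ends). Use one state per possible window of the last ≤2 symbols; accept from those whose window starts with `a`.
With 7 states:
        a   b  
>  S0   S1  S2 
   S1   S3  S4 
   S2   S5  S6 
 * S3   S3  S4 
 * S4   S5  S6 
   S5   S3  S4 
   S6   S5  S6 
(> = start, * = accepting)

start=S0; accept=S3,S4; S0-a>S1; S0-b>S2; S1-a>S3; S1-b>S4; S2-a>S5; S2-b>S6; S3-a>S3; S3-b>S4; S4-a>S5; S4-b>S6; S5-a>S3; S5-b>S4; S6-a>S5; S6-b>S6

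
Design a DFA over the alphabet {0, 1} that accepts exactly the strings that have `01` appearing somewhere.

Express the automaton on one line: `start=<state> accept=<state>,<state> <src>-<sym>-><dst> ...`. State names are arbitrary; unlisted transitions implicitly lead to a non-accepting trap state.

start=q0 accept=q2 q0-0->q1 q0-1->q0 q1-0->q1 q1-1->q2 q2-0->q2 q2-1->q2

Track how much of `01` has been matched so far: state q0 is no progress, q2 is the absorbing accept state reached once `01` has occurred. Intermediate states record partial matches; on a mismatch, fall back to the longest reusable overlap.
3 states suffice.
        0   1  
>  q0   q1  q0 
   q1   q1  q2 
 * q2   q2  q2 
(> = start, * = accepting)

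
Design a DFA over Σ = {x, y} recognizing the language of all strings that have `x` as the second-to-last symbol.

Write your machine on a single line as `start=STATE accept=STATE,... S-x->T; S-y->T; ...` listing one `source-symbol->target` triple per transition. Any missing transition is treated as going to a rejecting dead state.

A DFA must remember the last 2 symbols (since which symbol is second-to-last isn't known until the input ends). Use one state per possible window of the last ≤2 symbols; accept from those whose window starts with `x`.
With 7 states:
        x   y  
>  q0   q1  q2 
   q1   q3  q4 
   q2   q5  q6 
 * q3   q3  q4 
 * q4   q5  q6 
   q5   q3  q4 
   q6   q5  q6 
(> = start, * = accepting)

start=q0; accept=q3,q4; q0-x->q1; q0-y->q2; q1-x->q3; q1-y->q4; q2-x->q5; q2-y->q6; q3-x->q3; q3-y->q4; q4-x->q5; q4-y->q6; q5-x->q3; q5-y->q4; q6-x->q5; q6-y->q6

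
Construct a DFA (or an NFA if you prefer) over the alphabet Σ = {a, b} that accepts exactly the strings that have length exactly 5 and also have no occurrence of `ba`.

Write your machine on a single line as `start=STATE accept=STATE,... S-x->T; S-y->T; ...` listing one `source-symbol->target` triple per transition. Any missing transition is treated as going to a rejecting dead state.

Handle the two conditions separately and then intersect. The first has 7 states tracking the input length, saturating at 6; the second has 3 states tracking partial matches of the forbidden pattern `ba`. A product state is a pair (one from each), accepting exactly when both do. After merging equivalent states the machine shrinks.
          a    b  
>  q0     q1   q2 
   q1     q3   q4 
   q2     q5   q4 
   q3     q6   q7 
   q4     q5   q7 
   q5     q5   q5 
   q6     q8   q9 
   q7     q5   q9 
   q8    q10  q10 
   q9     q5  q10 
 * q10    q5   q5 
(> = start, * = accepting)

start=q0; accept=q10; q0-a->q1; q0-b->q2; q1-a->q3; q1-b->q4; q2-a->q5; q2-b->q4; q3-a->q6; q3-b->q7; q4-a->q5; q4-b->q7; q5-a->q5; q5-b->q5; q6-a->q8; q6-b->q9; q7-a->q5; q7-b->q9; q8-a->q10; q8-b->q10; q9-a->q5; q9-b->q10; q10-a->q5; q10-b->q5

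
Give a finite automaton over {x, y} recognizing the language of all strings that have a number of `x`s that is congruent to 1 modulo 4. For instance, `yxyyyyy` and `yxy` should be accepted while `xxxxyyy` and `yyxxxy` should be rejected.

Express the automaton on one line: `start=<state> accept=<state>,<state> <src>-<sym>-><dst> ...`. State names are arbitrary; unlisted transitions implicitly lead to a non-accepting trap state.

Keep the running count of `x`s modulo 4: each `x` advances along the cycle A → B → C → D → A while other symbols loop. Accept at B.
       x  y 
>  A   B  A 
 * B   C  B 
   C   D  C 
   D   A  D 
(> = start, * = accepting)

start=A accept=B A-x->B A-y->A B-x->C B-y->B C-x->D C-y->C D-x->A D-y->D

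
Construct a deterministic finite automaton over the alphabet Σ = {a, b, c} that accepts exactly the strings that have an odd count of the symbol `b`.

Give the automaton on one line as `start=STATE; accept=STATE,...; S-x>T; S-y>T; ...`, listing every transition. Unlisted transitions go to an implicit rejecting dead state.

Keep the running count of `b`s modulo 2: each `b` advances along the cycle q0 → q1 → q0 while other symbols loop. Accept at q1.
With 2 states:
        a   b   c  
>  q0   q0  q1  q0 
 * q1   q1  q0  q1 
(> = start, * = accepting)

start=q0; accept=q1; q0-a>q0; q0-b>q1; q0-c>q0; q1-a>q1; q1-b>q0; q1-c>q1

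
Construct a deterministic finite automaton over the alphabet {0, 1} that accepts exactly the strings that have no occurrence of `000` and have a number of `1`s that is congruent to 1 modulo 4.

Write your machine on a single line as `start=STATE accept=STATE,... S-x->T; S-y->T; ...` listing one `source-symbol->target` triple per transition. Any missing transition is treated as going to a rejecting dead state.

Build one automaton per condition and run them in lockstep. One (4 states) tracks partial matches of the forbidden pattern `000`; the other (4 states) tracks the count of `1`s modulo 4. Each combined state is a pair, one component from each; accept when both components accept.
16 states suffice.
          0    1  
>  S0     S1   S2 
   S1     S3   S2 
 * S2     S4   S5 
   S3     S6   S2 
 * S4     S7   S5 
   S5     S8   S9 
   S6     S6  S10 
 * S7    S10   S5 
   S8    S11   S9 
   S9    S12   S0 
   S10   S10  S13 
   S11   S13   S9 
   S12   S14   S0 
   S13   S13  S15 
   S14   S15   S0 
   S15   S15   S6 
(> = start, * = accepting)

start=S0; accept=S2,S4,S7; S0-0->S1; S0-1->S2; S1-0->S3; S1-1->S2; S2-0->S4; S2-1->S5; S3-0->S6; S3-1->S2; S4-0->S7; S4-1->S5; S5-0->S8; S5-1->S9; S6-0->S6; S6-1->S10; S7-0->S10; S7-1->S5; S8-0->S11; S8-1->S9; S9-0->S12; S9-1->S0; S10-0->S10; S10-1->S13; S11-0->S13; S11-1->S9; S12-0->S14; S12-1->S0; S13-0->S13; S13-1->S15; S14-0->S15; S14-1->S0; S15-0->S15; S15-1->S6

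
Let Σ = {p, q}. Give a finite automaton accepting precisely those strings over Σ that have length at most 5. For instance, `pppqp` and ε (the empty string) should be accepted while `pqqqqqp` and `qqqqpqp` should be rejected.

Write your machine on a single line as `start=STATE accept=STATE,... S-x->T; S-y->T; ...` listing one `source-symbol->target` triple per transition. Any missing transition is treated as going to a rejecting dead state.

start=s0; accept=s0,s1,s2,s3,s4,s5; s0-p->s1; s0-q->s1; s1-p->s2; s1-q->s2; s2-p->s3; s2-q->s3; s3-p->s4; s3-q->s4; s4-p->s5; s4-q->s5; s5-p->s6; s5-q->s6; s6-p->s6; s6-q->s6

We only need to distinguish lengths 0, 1, …, 5, and '>5'. Chain s0 → s1 → s2 → s3 → s4 → s5 → s6 on every symbol, with s6 looping. Accepting states: {s0, s1, s2, s3, s4, s5}.
A 7-state machine:
        p   q  
>* s0   s1  s1 
 * s1   s2  s2 
 * s2   s3  s3 
 * s3   s4  s4 
 * s4   s5  s5 
 * s5   s6  s6 
   s6   s6  s6 
(> = start, * = accepting)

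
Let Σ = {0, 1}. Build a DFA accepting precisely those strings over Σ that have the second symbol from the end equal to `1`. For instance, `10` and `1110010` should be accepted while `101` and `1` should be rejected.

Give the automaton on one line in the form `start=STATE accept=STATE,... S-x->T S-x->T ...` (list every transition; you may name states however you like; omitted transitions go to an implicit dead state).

A DFA must remember the last 2 symbols (since which symbol is second-to-last isn't known until the input ends). Use one state per possible window of the last ≤2 symbols; accept from those whose window starts with `1`.
7 states suffice.
        0   1  
>  s0   s1  s2 
   s1   s3  s4 
   s2   s5  s6 
   s3   s3  s4 
   s4   s5  s6 
 * s5   s3  s4 
 * s6   s5  s6 
(> = start, * = accepting)

start=s0 accept=s5,s6 s0-0->s1 s0-1->s2 s1-0->s3 s1-1->s4 s2-0->s5 s2-1->s6 s3-0->s3 s3-1->s4 s4-0->s5 s4-1->s6 s5-0->s3 s5-1->s4 s6-0->s5 s6-1->s6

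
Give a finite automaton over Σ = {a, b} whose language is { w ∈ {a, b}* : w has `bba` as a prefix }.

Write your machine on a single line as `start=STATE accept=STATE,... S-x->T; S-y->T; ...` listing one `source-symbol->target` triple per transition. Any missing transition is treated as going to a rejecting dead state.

Walk along `bba` while the input agrees: from q0 take `b` to q1, and so on. Any deviation drops to the rejecting sink q4. Once q3 is reached the prefix is confirmed and every continuation is accepted.
With 5 states:
        a   b  
>  q0   q4  q1 
   q1   q4  q2 
   q2   q3  q4 
 * q3   q3  q3 
   q4   q4  q4 
(> = start, * = accepting)

start=q0; accept=q3; q0-a->q4; q0-b->q1; q1-a->q4; q1-b->q2; q2-a->q3; q2-b->q4; q3-a->q3; q3-b->q3; q4-a->q4; q4-b->q4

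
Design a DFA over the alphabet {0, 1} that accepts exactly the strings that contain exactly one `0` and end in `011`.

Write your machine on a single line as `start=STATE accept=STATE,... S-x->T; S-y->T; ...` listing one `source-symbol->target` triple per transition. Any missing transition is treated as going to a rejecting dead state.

start=s0; accept=s4; s0-0->s1; s0-1->s0; s1-0->s2; s1-1->s3; s2-0->s2; s2-1->s2; s3-0->s2; s3-1->s4; s4-0->s2; s4-1->s2

Build one automaton per condition and run them in lockstep. The first has 3 states tracking the count of `0`s, saturating at 2; the second has 4 states tracking how much of the suffix `011` has currently been matched. A product state is a pair (one from each), accepting exactly when both do. After merging equivalent states the machine shrinks.
With 5 states:
        0   1  
>  s0   s1  s0 
   s1   s2  s3 
   s2   s2  s2 
   s3   s2  s4 
 * s4   s2  s2 
(> = start, * = accepting)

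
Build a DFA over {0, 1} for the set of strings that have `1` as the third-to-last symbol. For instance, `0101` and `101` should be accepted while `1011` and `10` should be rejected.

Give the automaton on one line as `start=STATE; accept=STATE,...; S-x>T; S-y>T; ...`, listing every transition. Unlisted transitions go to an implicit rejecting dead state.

A DFA must remember the last 3 symbols (since which symbol is third-to-last isn't known until the input ends). Use one state per possible window of the last ≤3 symbols; accept from those whose window starts with `1`.
A 15-state machine:
       0  1 
>  A   B  C 
   B   D  E 
   C   F  G 
   D   H  I 
   E   J  K 
   F   L  M 
   G   N  O 
   H   H  I 
   I   J  K 
   J   L  M 
   K   N  O 
 * L   H  I 
 * M   J  K 
 * N   L  M 
 * O   N  O 
(> = start, * = accepting)

start=A; accept=L,M,N,O; A-0>B; A-1>C; B-0>D; B-1>E; C-0>F; C-1>G; D-0>H; D-1>I; E-0>J; E-1>K; F-0>L; F-1>M; G-0>N; G-1>O; H-0>H; H-1>I; I-0>J; I-1>K; J-0>L; J-1>M; K-0>N; K-1>O; L-0>H; L-1>I; M-0>J; M-1>K; N-0>L; N-1>M; O-0>N; O-1>O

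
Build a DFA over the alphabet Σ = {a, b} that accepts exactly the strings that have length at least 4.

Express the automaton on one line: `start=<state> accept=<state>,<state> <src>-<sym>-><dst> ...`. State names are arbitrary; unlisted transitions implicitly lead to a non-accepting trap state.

start=S0 accept=S4,S5 S0-a->S1 S0-b->S1 S1-a->S2 S1-b->S2 S2-a->S3 S2-b->S3 S3-a->S4 S3-b->S4 S4-a->S5 S4-b->S5 S5-a->S5 S5-b->S5

We only need to distinguish lengths 0, 1, …, 4, and '>4'. Chain S0 → S1 → S2 → S3 → S4 → S5 on every symbol, with S5 looping. Accepting states: {S4, S5}.
6 states suffice.
        a   b  
>  S0   S1  S1 
   S1   S2  S2 
   S2   S3  S3 
   S3   S4  S4 
 * S4   S5  S5 
 * S5   S5  S5 
(> = start, * = accepting)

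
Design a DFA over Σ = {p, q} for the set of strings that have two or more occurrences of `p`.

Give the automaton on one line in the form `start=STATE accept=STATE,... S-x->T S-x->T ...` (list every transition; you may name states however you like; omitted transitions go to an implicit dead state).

Only the number of `p`s matters, and only up to 3. Make a chain S0 → S1 → S2 → S3 advanced by each `p` (with S3 absorbing); every other symbol self-loops. The accepting set is {S2, S3}.
With 4 states:
        p   q  
>  S0   S1  S0 
   S1   S2  S1 
 * S2   S3  S2 
 * S3   S3  S3 
(> = start, * = accepting)

start=S0 accept=S2,S3 S0-p->S1 S0-q->S0 S1-p->S2 S1-q->S1 S2-p->S3 S2-q->S2 S3-p->S3 S3-q->S3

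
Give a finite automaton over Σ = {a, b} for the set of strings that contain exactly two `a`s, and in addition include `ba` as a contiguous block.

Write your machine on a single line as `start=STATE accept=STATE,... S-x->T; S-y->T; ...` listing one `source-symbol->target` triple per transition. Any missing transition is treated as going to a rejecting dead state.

start=q0; accept=q5; q0-a->q1; q0-b->q2; q1-a->q3; q1-b->q4; q2-a->q4; q2-b->q2; q3-a->q3; q3-b->q3; q4-a->q5; q4-b->q4; q5-a->q3; q5-b->q5

Run two small machines in parallel and take their product. The first has 4 states tracking the count of `a`s, saturating at 3; the second has 3 states tracking whether and how much of `ba` has been seen. A product state is a pair (one from each), accepting exactly when both do. Minimizing collapses redundant product states.
A 6-state machine:
        a   b  
>  q0   q1  q2 
   q1   q3  q4 
   q2   q4  q2 
   q3   q3  q3 
   q4   q5  q4 
 * q5   q3  q5 
(> = start, * = accepting)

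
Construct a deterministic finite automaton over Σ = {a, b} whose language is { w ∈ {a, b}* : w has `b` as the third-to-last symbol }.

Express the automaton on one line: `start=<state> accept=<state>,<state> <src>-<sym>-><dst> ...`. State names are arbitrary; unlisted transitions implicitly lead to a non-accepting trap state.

Because acceptance depends on a position counted from the end, the machine has to buffer the most recent 3 symbols. Make each state the string of the last up-to-3 symbols read; on input `x` shift the window left and append `x`. Accept when the buffered window has length 3 and begins with `b`.
          a    b  
>  S0     S1   S2 
   S1     S3   S4 
   S2     S5   S6 
   S3     S7   S8 
   S4     S9  S10 
   S5    S11  S12 
   S6    S13  S14 
   S7     S7   S8 
   S8     S9  S10 
   S9    S11  S12 
   S10   S13  S14 
 * S11    S7   S8 
 * S12    S9  S10 
 * S13   S11  S12 
 * S14   S13  S14 
(> = start, * = accepting)

start=S0 accept=S11,S12,S13,S14 S0-a->S1 S0-b->S2 S1-a->S3 S1-b->S4 S2-a->S5 S2-b->S6 S3-a->S7 S3-b->S8 S4-a->S9 S4-b->S10 S5-a->S11 S5-b->S12 S6-a->S13 S6-b->S14 S7-a->S7 S7-b->S8 S8-a->S9 S8-b->S10 S9-a->S11 S9-b->S12 S10-a->S13 S10-b->S14 S11-a->S7 S11-b->S8 S12-a->S9 S12-b->S10 S13-a->S11 S13-b->S12 S14-a->S13 S14-b->S14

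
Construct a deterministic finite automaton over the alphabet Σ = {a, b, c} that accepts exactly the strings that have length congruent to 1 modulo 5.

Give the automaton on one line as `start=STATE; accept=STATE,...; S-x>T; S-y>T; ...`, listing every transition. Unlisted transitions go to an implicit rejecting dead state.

start=q0; accept=q1; q0-a>q1; q0-b>q1; q0-c>q1; q1-a>q2; q1-b>q2; q1-c>q2; q2-a>q3; q2-b>q3; q2-c>q3; q3-a>q4; q3-b>q4; q3-c>q4; q4-a>q0; q4-b>q0; q4-c>q0

Only the length mod 5 matters, so use a 5-cycle: from any state, every input symbol moves to the next state, wrapping q4 back to q0. Mark q1 accepting.
A 5-state machine:
        a   b   c  
>  q0   q1  q1  q1 
 * q1   q2  q2  q2 
   q2   q3  q3  q3 
   q3   q4  q4  q4 
   q4   q0  q0  q0 
(> = start, * = accepting)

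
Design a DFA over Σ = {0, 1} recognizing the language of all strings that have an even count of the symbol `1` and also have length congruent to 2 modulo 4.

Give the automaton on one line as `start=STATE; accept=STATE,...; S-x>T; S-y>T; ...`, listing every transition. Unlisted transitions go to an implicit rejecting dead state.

Run two small machines in parallel and take their product. One (2 states) tracks the count of `1`s modulo 2; the other (4 states) tracks the input length modulo 4. Each combined state is a pair, one component from each; accept when both components accept.
       0  1 
>  A   B  C 
   B   D  E 
   C   E  D 
 * D   F  G 
   E   G  F 
   F   A  H 
   G   H  A 
   H   C  B 
(> = start, * = accepting)

start=A; accept=D; A-0>B; A-1>C; B-0>D; B-1>E; C-0>E; C-1>D; D-0>F; D-1>G; E-0>G; E-1>F; F-0>A; F-1>H; G-0>H; G-1>A; H-0>C; H-1>B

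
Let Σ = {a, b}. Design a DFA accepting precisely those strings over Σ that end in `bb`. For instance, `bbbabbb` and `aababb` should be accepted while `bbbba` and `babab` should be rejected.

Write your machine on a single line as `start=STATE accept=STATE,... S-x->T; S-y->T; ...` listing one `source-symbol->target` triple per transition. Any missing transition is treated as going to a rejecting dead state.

start=q0; accept=q2; q0-a->q0; q0-b->q1; q1-a->q0; q1-b->q2; q2-a->q0; q2-b->q2

Remember how much of `bb` the current input suffix matches. State q0 means no match yet; q1 means the last symbol is `b`; q2 means the last 2 symbols are `bb`. Only q2 accepts. On a mismatch, fall back to the longest proper suffix that is still a prefix of `bb`.
3 states suffice.
        a   b  
>  q0   q0  q1 
   q1   q0  q2 
 * q2   q0  q2 
(> = start, * = accepting)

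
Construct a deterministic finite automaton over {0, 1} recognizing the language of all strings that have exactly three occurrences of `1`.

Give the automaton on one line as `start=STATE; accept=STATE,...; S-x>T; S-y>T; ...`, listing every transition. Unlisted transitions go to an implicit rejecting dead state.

start=s0; accept=s3; s0-0>s0; s0-1>s1; s1-0>s1; s1-1>s2; s2-0>s2; s2-1>s3; s3-0>s3; s3-1>s4; s4-0>s4; s4-1>s4

Only the number of `1`s matters, and only up to 4. Make a chain s0 → s1 → s2 → s3 → s4 advanced by each `1` (with s4 absorbing); every other symbol self-loops. The accepting set is {s3}.
5 states suffice.
        0   1  
>  s0   s0  s1 
   s1   s1  s2 
   s2   s2  s3 
 * s3   s3  s4 
   s4   s4  s4 
(> = start, * = accepting)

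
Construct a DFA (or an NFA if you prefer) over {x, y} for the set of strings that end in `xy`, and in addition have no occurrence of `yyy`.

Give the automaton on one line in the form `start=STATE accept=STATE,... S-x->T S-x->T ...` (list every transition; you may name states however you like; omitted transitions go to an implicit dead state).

Run two small machines in parallel and take their product. One (3 states) tracks how much of the suffix `xy` has currently been matched; the other (4 states) tracks partial matches of the forbidden pattern `yyy`. Each combined state is a pair, one component from each; accept when both components accept.
8 states suffice.
        x   y  
>  q0   q1  q2 
   q1   q1  q3 
   q2   q1  q4 
 * q3   q1  q4 
   q4   q1  q5 
   q5   q6  q5 
   q6   q6  q7 
   q7   q6  q5 
(> = start, * = accepting)

start=q0 accept=q3 q0-x->q1 q0-y->q2 q1-x->q1 q1-y->q3 q2-x->q1 q2-y->q4 q3-x->q1 q3-y->q4 q4-x->q1 q4-y->q5 q5-x->q6 q5-y->q5 q6-x->q6 q6-y->q7 q7-x->q6 q7-y->q5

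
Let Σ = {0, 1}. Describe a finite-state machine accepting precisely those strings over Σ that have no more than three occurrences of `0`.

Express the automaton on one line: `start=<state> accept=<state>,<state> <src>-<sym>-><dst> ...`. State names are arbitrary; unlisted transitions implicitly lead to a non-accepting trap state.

Count `0`s, saturating at 4: states A through D mean 0 through 3 `0`s seen; E means more than 3. Each `0` increments (capped at E); other symbols loop. Accept from {A, B, C, D}.
A 5-state machine:
       0  1 
>* A   B  A 
 * B   C  B 
 * C   D  C 
 * D   E  D 
   E   E  E 
(> = start, * = accepting)

start=A accept=A,B,C,D A-0->B A-1->A B-0->C B-1->B C-0->D C-1->C D-0->E D-1->D E-0->E E-1->E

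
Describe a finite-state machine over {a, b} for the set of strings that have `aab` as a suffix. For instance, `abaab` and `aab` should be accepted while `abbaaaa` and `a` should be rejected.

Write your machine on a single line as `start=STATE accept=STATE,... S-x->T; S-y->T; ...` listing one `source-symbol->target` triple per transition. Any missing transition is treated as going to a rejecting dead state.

start=q0; accept=q3; q0-a->q1; q0-b->q0; q1-a->q2; q1-b->q0; q2-a->q2; q2-b->q3; q3-a->q1; q3-b->q0

Remember how much of `aab` the current input suffix matches. State q0 means no match yet; q1 means the last symbol is `a`; q2 means the last 2 symbols are `aa`; q3 means the last 3 symbols are `aab`. Only q3 accepts. On a mismatch, fall back to the longest proper suffix that is still a prefix of `aab`.
With 4 states:
        a   b  
>  q0   q1  q0 
   q1   q2  q0 
   q2   q2  q3 
 * q3   q1  q0 
(> = start, * = accepting)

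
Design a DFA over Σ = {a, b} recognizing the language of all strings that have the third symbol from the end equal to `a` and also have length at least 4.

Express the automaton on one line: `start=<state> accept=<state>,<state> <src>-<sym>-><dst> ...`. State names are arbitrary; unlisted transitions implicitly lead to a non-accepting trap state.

start=S0 accept=S5,S6,S7,S8 S0-a->S1 S0-b->S1 S1-a->S2 S1-b->S1 S2-a->S3 S2-b->S4 S3-a->S5 S3-b->S6 S4-a->S7 S4-b->S8 S5-a->S5 S5-b->S6 S6-a->S7 S6-b->S8 S7-a->S3 S7-b->S4 S8-a->S2 S8-b->S1

Handle the two conditions separately and then intersect. The first has 15 states tracking the last 3 symbols read; the second has 6 states tracking the input length, saturating at 5. A product state is a pair (one from each), accepting exactly when both do. Equivalent product states are then merged.
A 9-state machine:
        a   b  
>  S0   S1  S1 
   S1   S2  S1 
   S2   S3  S4 
   S3   S5  S6 
   S4   S7  S8 
 * S5   S5  S6 
 * S6   S7  S8 
 * S7   S3  S4 
 * S8   S2  S1 
(> = start, * = accepting)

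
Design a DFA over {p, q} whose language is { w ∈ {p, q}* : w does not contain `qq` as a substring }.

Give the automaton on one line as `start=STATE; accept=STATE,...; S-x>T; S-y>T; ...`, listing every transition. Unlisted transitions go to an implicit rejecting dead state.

This is the complement of 'contains `qq`'. Use the same substring-matching states — A through C holding how much of `qq` has just been matched — but flip the accepting set: everything except the trap C accepts.
       p  q 
>* A   A  B 
 * B   A  C 
   C   C  C 
(> = start, * = accepting)

start=A; accept=A,B; A-p>A; A-q>B; B-p>A; B-q>C; C-p>C; C-q>C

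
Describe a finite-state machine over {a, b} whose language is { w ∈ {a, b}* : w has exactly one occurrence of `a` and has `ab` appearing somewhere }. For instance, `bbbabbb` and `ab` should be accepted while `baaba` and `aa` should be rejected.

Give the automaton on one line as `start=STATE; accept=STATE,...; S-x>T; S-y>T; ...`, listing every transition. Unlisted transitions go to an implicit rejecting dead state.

Build one automaton per condition and run them in lockstep. The first has 3 states tracking the count of `a`s, saturating at 2; the second has 3 states tracking whether and how much of `ab` has been seen. A product state is a pair (one from each), accepting exactly when both do.
        a   b  
>  S0   S1  S0 
   S1   S2  S3 
   S2   S2  S4 
 * S3   S4  S3 
   S4   S4  S4 
(> = start, * = accepting)

start=S0; accept=S3; S0-a>S1; S0-b>S0; S1-a>S2; S1-b>S3; S2-a>S2; S2-b>S4; S3-a>S4; S3-b>S3; S4-a>S4; S4-b>S4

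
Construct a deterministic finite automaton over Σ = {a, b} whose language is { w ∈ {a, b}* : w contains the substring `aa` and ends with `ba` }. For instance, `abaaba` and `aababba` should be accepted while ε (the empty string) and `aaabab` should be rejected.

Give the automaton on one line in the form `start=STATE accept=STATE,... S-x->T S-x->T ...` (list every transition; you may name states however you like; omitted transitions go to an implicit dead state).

Run two small machines in parallel and take their product. The first has 3 states tracking whether and how much of `aa` has been seen; the second has 3 states tracking how much of the suffix `ba` has currently been matched. A product state is a pair (one from each), accepting exactly when both do.
7 states suffice.
        a   b  
>  s0   s1  s2 
   s1   s3  s2 
   s2   s4  s2 
   s3   s3  s5 
   s4   s3  s2 
   s5   s6  s5 
 * s6   s3  s5 
(> = start, * = accepting)

start=s0 accept=s6 s0-a->s1 s0-b->s2 s1-a->s3 s1-b->s2 s2-a->s4 s2-b->s2 s3-a->s3 s3-b->s5 s4-a->s3 s4-b->s2 s5-a->s6 s5-b->s5 s6-a->s3 s6-b->s5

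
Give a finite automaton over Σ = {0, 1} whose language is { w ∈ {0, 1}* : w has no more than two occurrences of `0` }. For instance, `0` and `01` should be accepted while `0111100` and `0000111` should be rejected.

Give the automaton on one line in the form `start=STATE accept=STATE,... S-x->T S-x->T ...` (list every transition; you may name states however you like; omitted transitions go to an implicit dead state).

start=S0 accept=S0,S1,S2 S0-0->S1 S0-1->S0 S1-0->S2 S1-1->S1 S2-0->S3 S2-1->S2 S3-0->S3 S3-1->S3

Count `0`s, saturating at 3: states S0 through S2 mean 0 through 2 `0`s seen; S3 means more than 2. Each `0` increments (capped at S3); other symbols loop. Accept from {S0, S1, S2}.
        0   1  
>* S0   S1  S0 
 * S1   S2  S1 
 * S2   S3  S2 
   S3   S3  S3 
(> = start, * = accepting)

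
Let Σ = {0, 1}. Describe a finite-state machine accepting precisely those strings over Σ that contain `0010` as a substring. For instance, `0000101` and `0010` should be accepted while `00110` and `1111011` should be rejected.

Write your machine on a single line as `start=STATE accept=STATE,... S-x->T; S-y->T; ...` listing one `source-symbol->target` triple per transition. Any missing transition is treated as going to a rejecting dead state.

Track how much of `0010` has been matched so far: state q0 is no progress, q4 is the absorbing accept state reached once `0010` has occurred. Intermediate states record partial matches; on a mismatch, fall back to the longest reusable overlap.
With 5 states:
        0   1  
>  q0   q1  q0 
   q1   q2  q0 
   q2   q2  q3 
   q3   q4  q0 
 * q4   q4  q4 
(> = start, * = accepting)

start=q0; accept=q4; q0-0->q1; q0-1->q0; q1-0->q2; q1-1->q0; q2-0->q2; q2-1->q3; q3-0->q4; q3-1->q0; q4-0->q4; q4-1->q4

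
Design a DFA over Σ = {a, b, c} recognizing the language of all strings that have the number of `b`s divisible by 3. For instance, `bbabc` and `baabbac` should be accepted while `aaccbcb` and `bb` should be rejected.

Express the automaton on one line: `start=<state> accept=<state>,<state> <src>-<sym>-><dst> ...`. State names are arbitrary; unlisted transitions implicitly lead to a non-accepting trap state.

start=S0 accept=S0 S0-a->S0 S0-b->S1 S0-c->S0 S1-a->S1 S1-b->S2 S1-c->S1 S2-a->S2 S2-b->S0 S2-c->S2

Keep the running count of `b`s modulo 3: each `b` advances along the cycle S0 → S1 → S2 → S0 while other symbols loop. Accept at S0.
3 states suffice.
        a   b   c  
>* S0   S0  S1  S0 
   S1   S1  S2  S1 
   S2   S2  S0  S2 
(> = start, * = accepting)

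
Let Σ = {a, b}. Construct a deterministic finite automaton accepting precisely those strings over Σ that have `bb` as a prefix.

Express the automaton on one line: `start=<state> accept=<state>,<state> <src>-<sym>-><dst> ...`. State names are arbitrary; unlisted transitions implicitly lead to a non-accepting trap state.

Walk along `bb` while the input agrees: from S0 take `b` to S1, and so on. Any deviation drops to the rejecting sink S3. Once S2 is reached the prefix is confirmed and every continuation is accepted.
With 4 states:
        a   b  
>  S0   S3  S1 
   S1   S3  S2 
 * S2   S2  S2 
   S3   S3  S3 
(> = start, * = accepting)

start=S0 accept=S2 S0-a->S3 S0-b->S1 S1-a->S3 S1-b->S2 S2-a->S2 S2-b->S2 S3-a->S3 S3-b->S3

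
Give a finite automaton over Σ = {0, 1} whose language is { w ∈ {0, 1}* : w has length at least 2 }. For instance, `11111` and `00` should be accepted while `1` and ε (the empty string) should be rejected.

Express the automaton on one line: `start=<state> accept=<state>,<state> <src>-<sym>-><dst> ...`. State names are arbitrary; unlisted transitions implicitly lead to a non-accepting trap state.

We only need to distinguish lengths 0, 1, …, 2, and '>2'. Chain S0 → S1 → S2 → S3 on every symbol, with S3 looping. Accepting states: {S2, S3}.
4 states suffice.
        0   1  
>  S0   S1  S1 
   S1   S2  S2 
 * S2   S3  S3 
 * S3   S3  S3 
(> = start, * = accepting)

start=S0 accept=S2,S3 S0-0->S1 S0-1->S1 S1-0->S2 S1-1->S2 S2-0->S3 S2-1->S3 S3-0->S3 S3-1->S3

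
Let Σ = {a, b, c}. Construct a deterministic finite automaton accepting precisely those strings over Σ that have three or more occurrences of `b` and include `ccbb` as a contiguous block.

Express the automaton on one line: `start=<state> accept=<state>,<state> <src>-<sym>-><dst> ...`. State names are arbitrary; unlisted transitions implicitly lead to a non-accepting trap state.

start=S0 accept=S9 S0-a->S0 S0-b->S1 S0-c->S2 S1-a->S1 S1-b->S1 S1-c->S3 S2-a->S0 S2-b->S1 S2-c->S4 S3-a->S1 S3-b->S1 S3-c->S5 S4-a->S0 S4-b->S6 S4-c->S4 S5-a->S1 S5-b->S7 S5-c->S5 S6-a->S1 S6-b->S8 S6-c->S3 S7-a->S1 S7-b->S9 S7-c->S3 S8-a->S8 S8-b->S9 S8-c->S8 S9-a->S9 S9-b->S9 S9-c->S9

Build one automaton per condition and run them in lockstep. One (5 states) tracks the count of `b`s, saturating at 4; the other (5 states) tracks whether and how much of `ccbb` has been seen. Each combined state is a pair, one component from each; accept when both components accept. Minimizing collapses redundant product states.
With 10 states:
        a   b   c  
>  S0   S0  S1  S2 
   S1   S1  S1  S3 
   S2   S0  S1  S4 
   S3   S1  S1  S5 
   S4   S0  S6  S4 
   S5   S1  S7  S5 
   S6   S1  S8  S3 
   S7   S1  S9  S3 
   S8   S8  S9  S8 
 * S9   S9  S9  S9 
(> = start, * = accepting)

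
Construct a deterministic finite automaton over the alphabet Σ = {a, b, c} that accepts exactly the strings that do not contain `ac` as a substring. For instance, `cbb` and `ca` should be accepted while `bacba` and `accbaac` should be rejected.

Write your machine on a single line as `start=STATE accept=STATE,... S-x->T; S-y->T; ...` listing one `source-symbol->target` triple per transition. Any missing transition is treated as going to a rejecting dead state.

start=q0; accept=q0,q1; q0-a->q1; q0-b->q0; q0-c->q0; q1-a->q1; q1-b->q0; q1-c->q2; q2-a->q2; q2-b->q2; q2-c->q2

Track partial matches of the forbidden pattern `ac`. State q2 is a dead state reached once `ac` has occurred; every other state accepts. q0 means no part of `ac` is currently matched.
With 3 states:
        a   b   c  
>* q0   q1  q0  q0 
 * q1   q1  q0  q2 
   q2   q2  q2  q2 
(> = start, * = accepting)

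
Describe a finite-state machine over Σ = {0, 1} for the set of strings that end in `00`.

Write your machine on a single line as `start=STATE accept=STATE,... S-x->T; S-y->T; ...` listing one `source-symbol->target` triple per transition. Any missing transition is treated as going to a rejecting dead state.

Remember how much of `00` the current input suffix matches. State q0 means no match yet; q1 means the last symbol is `0`; q2 means the last 2 symbols are `00`. Only q2 accepts. On a mismatch, fall back to the longest proper suffix that is still a prefix of `00`.
3 states suffice.
        0   1  
>  q0   q1  q0 
   q1   q2  q0 
 * q2   q2  q0 
(> = start, * = accepting)

start=q0; accept=q2; q0-0->q1; q0-1->q0; q1-0->q2; q1-1->q0; q2-0->q2; q2-1->q0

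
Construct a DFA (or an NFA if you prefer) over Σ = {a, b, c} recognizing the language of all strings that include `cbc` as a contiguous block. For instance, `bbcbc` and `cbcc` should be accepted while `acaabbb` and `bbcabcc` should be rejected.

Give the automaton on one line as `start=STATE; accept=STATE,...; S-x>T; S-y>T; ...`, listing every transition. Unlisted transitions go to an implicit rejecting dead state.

start=S0; accept=S3; S0-a>S0; S0-b>S0; S0-c>S1; S1-a>S0; S1-b>S2; S1-c>S1; S2-a>S0; S2-b>S0; S2-c>S3; S3-a>S3; S3-b>S3; S3-c>S3

Track how much of `cbc` has been matched so far: state S0 is no progress, S3 is the absorbing accept state reached once `cbc` has occurred. Intermediate states record partial matches; on a mismatch, fall back to the longest reusable overlap.
A 4-state machine:
        a   b   c  
>  S0   S0  S0  S1 
   S1   S0  S2  S1 
   S2   S0  S0  S3 
 * S3   S3  S3  S3 
(> = start, * = accepting)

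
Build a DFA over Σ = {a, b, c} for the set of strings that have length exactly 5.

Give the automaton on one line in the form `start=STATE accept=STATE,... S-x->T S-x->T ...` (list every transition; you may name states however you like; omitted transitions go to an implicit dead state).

We only need to distinguish lengths 0, 1, …, 5, and '>5'. Chain S0 → S1 → S2 → S3 → S4 → S5 → S6 on every symbol, with S6 looping. Accepting states: {S5}.
        a   b   c  
>  S0   S1  S1  S1 
   S1   S2  S2  S2 
   S2   S3  S3  S3 
   S3   S4  S4  S4 
   S4   S5  S5  S5 
 * S5   S6  S6  S6 
   S6   S6  S6  S6 
(> = start, * = accepting)

start=S0 accept=S5 S0-a->S1 S0-b->S1 S0-c->S1 S1-a->S2 S1-b->S2 S1-c->S2 S2-a->S3 S2-b->S3 S2-c->S3 S3-a->S4 S3-b->S4 S3-c->S4 S4-a->S5 S4-b->S5 S4-c->S5 S5-a->S6 S5-b->S6 S5-c->S6 S6-a->S6 S6-b->S6 S6-c->S6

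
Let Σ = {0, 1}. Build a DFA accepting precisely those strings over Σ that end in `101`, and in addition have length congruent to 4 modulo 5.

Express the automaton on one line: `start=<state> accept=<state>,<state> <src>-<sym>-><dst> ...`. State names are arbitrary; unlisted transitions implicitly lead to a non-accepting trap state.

Build one automaton per condition and run them in lockstep. One (4 states) tracks how much of the suffix `101` has currently been matched; the other (5 states) tracks the input length modulo 5. Each combined state is a pair, one component from each; accept when both components accept. Minimizing collapses redundant product states.
       0  1 
>  A   B  B 
   B   C  D 
   C   E  E 
   D   F  E 
   E   G  G 
   F   G  H 
   G   A  A 
 * H   A  A 
(> = start, * = accepting)

start=A accept=H A-0->B A-1->B B-0->C B-1->D C-0->E C-1->E D-0->F D-1->E E-0->G E-1->G F-0->G F-1->H G-0->A G-1->A H-0->A H-1->A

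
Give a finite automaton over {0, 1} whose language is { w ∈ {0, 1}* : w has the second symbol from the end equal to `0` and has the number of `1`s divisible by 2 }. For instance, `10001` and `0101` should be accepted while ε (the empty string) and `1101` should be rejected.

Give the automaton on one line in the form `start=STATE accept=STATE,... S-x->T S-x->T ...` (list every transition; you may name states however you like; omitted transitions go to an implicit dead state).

start=q0 accept=q3,q8 q0-0->q1 q0-1->q2 q1-0->q3 q1-1->q4 q2-0->q5 q2-1->q6 q3-0->q3 q3-1->q4 q4-0->q5 q4-1->q6 q5-0->q7 q5-1->q8 q6-0->q9 q6-1->q10 q7-0->q7 q7-1->q8 q8-0->q9 q8-1->q10 q9-0->q3 q9-1->q4 q10-0->q5 q10-1->q6

Handle the two conditions separately and then intersect. One (7 states) tracks the last 2 symbols read; the other (2 states) tracks the count of `1`s modulo 2. Each combined state is a pair, one component from each; accept when both components accept.
An 11-state machine:
          0    1  
>  q0     q1   q2 
   q1     q3   q4 
   q2     q5   q6 
 * q3     q3   q4 
   q4     q5   q6 
   q5     q7   q8 
   q6     q9  q10 
   q7     q7   q8 
 * q8     q9  q10 
   q9     q3   q4 
   q10    q5   q6 
(> = start, * = accepting)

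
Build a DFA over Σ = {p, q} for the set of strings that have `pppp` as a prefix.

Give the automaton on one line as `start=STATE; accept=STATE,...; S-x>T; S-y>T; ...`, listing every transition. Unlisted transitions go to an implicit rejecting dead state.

start=s0; accept=s4; s0-p>s1; s0-q>s5; s1-p>s2; s1-q>s5; s2-p>s3; s2-q>s5; s3-p>s4; s3-q>s5; s4-p>s4; s4-q>s4; s5-p>s5; s5-q>s5

Check the first 4 symbols one by one: s0 through s3 record how many have matched `pppp` so far; any wrong symbol goes to the dead state s5. After all 4 match we enter the accepting sink s4.
        p   q  
>  s0   s1  s5 
   s1   s2  s5 
   s2   s3  s5 
   s3   s4  s5 
 * s4   s4  s4 
   s5   s5  s5 
(> = start, * = accepting)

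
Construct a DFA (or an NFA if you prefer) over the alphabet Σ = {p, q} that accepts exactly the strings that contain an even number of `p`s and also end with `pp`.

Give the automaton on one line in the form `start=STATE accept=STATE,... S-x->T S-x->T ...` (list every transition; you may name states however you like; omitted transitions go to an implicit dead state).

start=s0 accept=s2 s0-p->s1 s0-q->s0 s1-p->s2 s1-q->s3 s2-p->s4 s2-q->s0 s3-p->s5 s3-q->s3 s4-p->s2 s4-q->s3 s5-p->s4 s5-q->s0

Build one automaton per condition and run them in lockstep. One (2 states) tracks the count of `p`s modulo 2; the other (3 states) tracks how much of the suffix `pp` has currently been matched. Each combined state is a pair, one component from each; accept when both components accept.
With 6 states:
        p   q  
>  s0   s1  s0 
   s1   s2  s3 
 * s2   s4  s0 
   s3   s5  s3 
   s4   s2  s3 
   s5   s4  s0 
(> = start, * = accepting)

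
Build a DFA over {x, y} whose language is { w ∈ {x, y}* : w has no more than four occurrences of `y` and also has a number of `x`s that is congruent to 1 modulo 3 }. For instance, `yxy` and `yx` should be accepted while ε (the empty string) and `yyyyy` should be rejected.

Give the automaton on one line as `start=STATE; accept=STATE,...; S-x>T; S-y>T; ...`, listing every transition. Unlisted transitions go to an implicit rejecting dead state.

Run two small machines in parallel and take their product. The first has 6 states tracking the count of `y`s, saturating at 5; the second has 3 states tracking the count of `x`s modulo 3. A product state is a pair (one from each), accepting exactly when both do.
          x    y  
>  s0     s1   s2 
 * s1     s3   s4 
   s2     s4   s5 
   s3     s0   s6 
 * s4     s6   s7 
   s5     s7   s8 
   s6     s2   s9 
 * s7     s9  s10 
   s8    s10  s11 
   s9     s5  s12 
 * s10   s12  s13 
   s11   s13  s14 
   s12    s8  s15 
 * s13   s15  s16 
   s14   s16  s14 
   s15   s11  s17 
   s16   s17  s16 
   s17   s14  s17 
(> = start, * = accepting)

start=s0; accept=s1,s4,s7,s10,s13; s0-x>s1; s0-y>s2; s1-x>s3; s1-y>s4; s2-x>s4; s2-y>s5; s3-x>s0; s3-y>s6; s4-x>s6; s4-y>s7; s5-x>s7; s5-y>s8; s6-x>s2; s6-y>s9; s7-x>s9; s7-y>s10; s8-x>s10; s8-y>s11; s9-x>s5; s9-y>s12; s10-x>s12; s10-y>s13; s11-x>s13; s11-y>s14; s12-x>s8; s12-y>s15; s13-x>s15; s13-y>s16; s14-x>s16; s14-y>s14; s15-x>s11; s15-y>s17; s16-x>s17; s16-y>s16; s17-x>s14; s17-y>s17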